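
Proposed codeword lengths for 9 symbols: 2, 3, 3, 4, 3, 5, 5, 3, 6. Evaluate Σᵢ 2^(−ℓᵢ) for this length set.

0.890625

With common denominator 2^6 = 64: Σ 2^(−ℓᵢ) = 16/64 + 8/64 + 8/64 + 4/64 + 8/64 + 2/64 + 2/64 + 8/64 + 1/64 = 57/64 = 0.890625.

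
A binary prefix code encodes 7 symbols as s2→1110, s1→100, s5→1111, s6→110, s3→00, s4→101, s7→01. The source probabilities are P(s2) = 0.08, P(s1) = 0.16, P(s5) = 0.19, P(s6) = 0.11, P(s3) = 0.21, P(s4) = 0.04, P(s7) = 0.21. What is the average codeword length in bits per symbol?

L̄ = Σ pᵢ·ℓᵢ = 0.08·4 + 0.16·3 + 0.19·4 + 0.11·3 + 0.21·2 + 0.04·3 + 0.21·2 = 2.85 bits/symbol.

2.85 bits/symbol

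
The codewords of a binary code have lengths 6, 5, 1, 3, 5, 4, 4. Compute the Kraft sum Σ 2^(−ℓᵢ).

With common denominator 2^6 = 64: Σ 2^(−ℓᵢ) = 1/64 + 2/64 + 32/64 + 8/64 + 2/64 + 4/64 + 4/64 = 53/64 = 0.828125.

0.828125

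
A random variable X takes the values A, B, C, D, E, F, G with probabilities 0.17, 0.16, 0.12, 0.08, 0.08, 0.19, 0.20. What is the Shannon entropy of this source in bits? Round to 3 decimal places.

H = −Σ pᵢ log₂ pᵢ.
−0.17·log₂(0.17) = 0.4346
−0.16·log₂(0.16) = 0.4230
−0.12·log₂(0.12) = 0.3671
−0.08·log₂(0.08) = 0.2915
−0.08·log₂(0.08) = 0.2915
−0.19·log₂(0.19) = 0.4552
−0.20·log₂(0.20) = 0.4644
Sum ≈ 2.7273 → 2.727 bits.

2.727 bits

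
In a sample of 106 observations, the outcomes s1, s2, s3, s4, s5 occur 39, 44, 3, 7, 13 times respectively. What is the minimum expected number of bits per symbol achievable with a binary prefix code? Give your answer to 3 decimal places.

1.896 bits/symbol

Probabilities are the counts divided by 106.
Repeatedly combine the two least-probable nodes; the expected code length is the sum of the merged weights.
merge 3/106 + 7/106 → 5/53
merge 5/53 + 13/106 → 23/106
merge 23/106 + 39/106 → 31/53
merge 22/53 + 31/53 → 1
L = 5/53 + 23/106 + 31/53 + 1 = 201/106 ≈ 1.896 bits/symbol.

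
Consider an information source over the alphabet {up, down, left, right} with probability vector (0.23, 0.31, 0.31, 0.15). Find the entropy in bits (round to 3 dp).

H = −Σ pᵢ log₂ pᵢ.
−0.23·log₂(0.23) = 0.4877
−0.31·log₂(0.31) = 0.5238
−0.31·log₂(0.31) = 0.5238
−0.15·log₂(0.15) = 0.4105
Sum ≈ 1.9458 → 1.946 bits.

1.946 bits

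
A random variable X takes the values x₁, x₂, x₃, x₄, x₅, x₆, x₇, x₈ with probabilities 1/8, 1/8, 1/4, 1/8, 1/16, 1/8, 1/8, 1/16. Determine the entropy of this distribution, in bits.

Each probability is a power of 1/2, so log₂(1/p) is an integer.
H = Σ p·log₂(1/p) = 1/8·3 + 1/8·3 + 1/4·2 + 1/8·3 + 1/16·4 + 1/8·3 + 1/8·3 + 1/16·4 = 2.875 bits.

2.875 bits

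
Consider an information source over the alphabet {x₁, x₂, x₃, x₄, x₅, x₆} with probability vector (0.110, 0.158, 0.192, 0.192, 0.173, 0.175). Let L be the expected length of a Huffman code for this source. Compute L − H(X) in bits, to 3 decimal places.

0.053 bits

Entropy H = −Σ p log₂ p ≈ 2.5631 bits.
Huffman merges: 11/100+79/500→67/250; 173/1000+7/40→87/250; 24/125+24/125→48/125; 67/250+87/250→77/125; 48/125+77/125→1. L = 327/125 ≈ 2.6160.
L − H = 2.6160 − 2.5631 = 0.053 bits.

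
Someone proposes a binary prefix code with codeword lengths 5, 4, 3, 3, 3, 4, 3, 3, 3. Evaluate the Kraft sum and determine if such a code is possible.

0.90625; yes

With common denominator 2^5 = 32: Σ 2^(−ℓᵢ) = 1/32 + 2/32 + 4/32 + 4/32 + 4/32 + 2/32 + 4/32 + 4/32 + 4/32 = 29/32 = 0.90625.
Kraft's inequality requires Σ ≤ 1; here Σ = 0.90625 ≤ 1, so such a prefix code exists.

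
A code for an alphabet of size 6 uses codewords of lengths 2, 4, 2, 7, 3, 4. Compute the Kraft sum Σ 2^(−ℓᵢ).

With common denominator 2^7 = 128: Σ 2^(−ℓᵢ) = 32/128 + 8/128 + 32/128 + 1/128 + 16/128 + 8/128 = 97/128 = 0.7578125.

0.7578125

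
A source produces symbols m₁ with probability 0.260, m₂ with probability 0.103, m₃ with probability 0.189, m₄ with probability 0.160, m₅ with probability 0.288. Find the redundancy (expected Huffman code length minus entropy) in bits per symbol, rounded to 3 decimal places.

0.025 bits

Entropy H = −Σ p log₂ p ≈ 2.2375 bits.
Huffman merges: 103/1000+4/25→263/1000; 189/1000+13/50→449/1000; 263/1000+36/125→551/1000; 449/1000+551/1000→1. L = 2263/1000 ≈ 2.2630.
L − H = 2.2630 − 2.2375 = 0.025 bits.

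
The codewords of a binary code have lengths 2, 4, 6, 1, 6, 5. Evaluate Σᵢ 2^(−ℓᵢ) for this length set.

With common denominator 2^6 = 64: Σ 2^(−ℓᵢ) = 16/64 + 4/64 + 1/64 + 32/64 + 1/64 + 2/64 = 56/64 = 0.875.

0.875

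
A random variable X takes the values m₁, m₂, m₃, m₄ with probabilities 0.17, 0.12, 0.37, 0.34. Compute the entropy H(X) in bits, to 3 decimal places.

H = −Σ pᵢ log₂ pᵢ.
−0.17·log₂(0.17) = 0.4346
−0.12·log₂(0.12) = 0.3671
−0.37·log₂(0.37) = 0.5307
−0.34·log₂(0.34) = 0.5292
Sum ≈ 1.8616 → 1.862 bits.

1.862 bits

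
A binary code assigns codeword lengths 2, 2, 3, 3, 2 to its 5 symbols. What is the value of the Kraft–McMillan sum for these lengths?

With common denominator 2^3 = 8: Σ 2^(−ℓᵢ) = 2/8 + 2/8 + 1/8 + 1/8 + 2/8 = 8/8 = 1.

1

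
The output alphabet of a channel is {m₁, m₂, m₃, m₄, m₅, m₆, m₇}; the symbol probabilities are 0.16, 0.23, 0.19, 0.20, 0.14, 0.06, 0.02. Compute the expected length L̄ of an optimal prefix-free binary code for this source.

Repeatedly combine the two least-probable nodes; the expected code length is the sum of the merged weights.
merge 1/50 + 3/50 → 2/25
merge 2/25 + 7/50 → 11/50
merge 4/25 + 19/100 → 7/20
merge 1/5 + 11/50 → 21/50
merge 23/100 + 7/20 → 29/50
merge 21/50 + 29/50 → 1
L = 2/25 + 11/50 + 7/20 + 21/50 + 29/50 + 1 = 53/20 = 2.65 bits/symbol.

2.65 bits/symbol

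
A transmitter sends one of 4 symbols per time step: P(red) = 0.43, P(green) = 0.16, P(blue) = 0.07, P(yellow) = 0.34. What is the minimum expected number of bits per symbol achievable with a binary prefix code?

Repeatedly combine the two least-probable nodes; the expected code length is the sum of the merged weights.
merge 7/100 + 4/25 → 23/100
merge 23/100 + 17/50 → 57/100
merge 43/100 + 57/100 → 1
L = 23/100 + 57/100 + 1 = 9/5 = 1.8 bits/symbol.

1.8 bits/symbol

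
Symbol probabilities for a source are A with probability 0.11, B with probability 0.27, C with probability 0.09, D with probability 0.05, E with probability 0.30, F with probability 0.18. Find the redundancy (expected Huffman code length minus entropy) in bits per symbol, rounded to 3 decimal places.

0.035 bits

Entropy H = −Σ p log₂ p ≈ 2.3555 bits.
Huffman merges: 1/20+9/100→7/50; 11/100+7/50→1/4; 9/50+1/4→43/100; 27/100+3/10→57/100; 43/100+57/100→1. L = 239/100 ≈ 2.3900.
L − H = 2.3900 − 2.3555 = 0.035 bits.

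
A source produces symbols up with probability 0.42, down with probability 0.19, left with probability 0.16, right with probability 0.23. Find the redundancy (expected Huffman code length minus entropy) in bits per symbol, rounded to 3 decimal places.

Entropy H = −Σ p log₂ p ≈ 1.8916 bits.
Huffman merges: 4/25+19/100→7/20; 23/100+7/20→29/50; 21/50+29/50→1. L = 193/100 ≈ 1.9300.
L − H = 1.9300 − 1.8916 = 0.038 bits.

0.038 bits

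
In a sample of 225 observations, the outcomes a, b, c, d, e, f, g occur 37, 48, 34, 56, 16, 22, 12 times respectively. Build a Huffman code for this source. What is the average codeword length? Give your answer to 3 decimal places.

Probabilities are the counts divided by 225.
Repeatedly combine the two least-probable nodes; the expected code length is the sum of the merged weights.
merge 4/75 + 16/225 → 28/225
merge 22/225 + 28/225 → 2/9
merge 34/225 + 37/225 → 71/225
merge 16/75 + 2/9 → 98/225
merge 56/225 + 71/225 → 127/225
merge 98/225 + 127/225 → 1
L = 28/225 + 2/9 + 71/225 + 98/225 + 127/225 + 1 = 599/225 ≈ 2.662 bits/symbol.

2.662 bits/symbol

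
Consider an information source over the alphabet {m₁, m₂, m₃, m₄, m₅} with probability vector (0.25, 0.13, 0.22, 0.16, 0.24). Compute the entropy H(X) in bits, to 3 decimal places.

2.280 bits

H = −Σ pᵢ log₂ pᵢ.
−0.25·log₂(0.25) = 0.5000
−0.13·log₂(0.13) = 0.3826
−0.22·log₂(0.22) = 0.4806
−0.16·log₂(0.16) = 0.4230
−0.24·log₂(0.24) = 0.4941
Sum ≈ 2.2804 → 2.280 bits.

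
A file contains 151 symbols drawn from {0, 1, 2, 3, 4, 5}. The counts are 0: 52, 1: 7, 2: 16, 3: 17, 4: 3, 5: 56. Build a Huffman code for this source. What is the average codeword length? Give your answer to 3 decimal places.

2.152 bits/symbol

Probabilities are the counts divided by 151.
Repeatedly combine the two least-probable nodes; the expected code length is the sum of the merged weights.
merge 3/151 + 7/151 → 10/151
merge 10/151 + 16/151 → 26/151
merge 17/151 + 26/151 → 43/151
merge 43/151 + 52/151 → 95/151
merge 56/151 + 95/151 → 1
L = 10/151 + 26/151 + 43/151 + 95/151 + 1 = 325/151 ≈ 2.152 bits/symbol.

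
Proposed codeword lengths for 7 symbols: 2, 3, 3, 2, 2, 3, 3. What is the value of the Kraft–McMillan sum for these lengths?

1.25

With common denominator 2^3 = 8: Σ 2^(−ℓᵢ) = 2/8 + 1/8 + 1/8 + 2/8 + 2/8 + 1/8 + 1/8 = 10/8 = 1.25.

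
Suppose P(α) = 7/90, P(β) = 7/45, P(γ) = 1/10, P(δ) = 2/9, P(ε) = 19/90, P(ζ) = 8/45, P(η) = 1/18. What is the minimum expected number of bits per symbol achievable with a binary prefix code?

2.7 bits/symbol

Repeatedly combine the two least-probable nodes; the expected code length is the sum of the merged weights.
merge 1/18 + 7/90 → 2/15
merge 1/10 + 2/15 → 7/30
merge 7/45 + 8/45 → 1/3
merge 19/90 + 2/9 → 13/30
merge 7/30 + 1/3 → 17/30
merge 13/30 + 17/30 → 1
L = 2/15 + 7/30 + 1/3 + 13/30 + 17/30 + 1 = 27/10 = 2.7 bits/symbol.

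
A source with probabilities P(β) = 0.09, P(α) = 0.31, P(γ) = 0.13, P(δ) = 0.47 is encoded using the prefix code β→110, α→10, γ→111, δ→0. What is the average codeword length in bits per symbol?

L̄ = Σ pᵢ·ℓᵢ = 0.09·3 + 0.31·2 + 0.13·3 + 0.47·1 = 1.75 bits/symbol.

1.75 bits/symbol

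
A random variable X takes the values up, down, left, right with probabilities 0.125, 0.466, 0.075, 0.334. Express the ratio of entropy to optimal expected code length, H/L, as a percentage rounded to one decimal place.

Entropy H = −Σ p log₂ p ≈ 1.6970 bits.
Huffman merges: 3/40+1/8→1/5; 1/5+167/500→267/500; 233/500+267/500→1. L = 867/500 ≈ 1.7340.
Efficiency = H/L = 1.6970/1.7340 = 97.9%.

97.9%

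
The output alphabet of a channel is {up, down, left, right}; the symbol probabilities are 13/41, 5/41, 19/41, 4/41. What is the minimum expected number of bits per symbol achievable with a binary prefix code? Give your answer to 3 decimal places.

Repeatedly combine the two least-probable nodes; the expected code length is the sum of the merged weights.
merge 4/41 + 5/41 → 9/41
merge 9/41 + 13/41 → 22/41
merge 19/41 + 22/41 → 1
L = 9/41 + 22/41 + 1 = 72/41 ≈ 1.756 bits/symbol.

1.756 bits/symbol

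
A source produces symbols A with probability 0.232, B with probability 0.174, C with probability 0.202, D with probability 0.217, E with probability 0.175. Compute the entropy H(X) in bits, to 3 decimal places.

2.312 bits

H = −Σ pᵢ log₂ pᵢ.
−0.232·log₂(0.232) = 0.4890
−0.174·log₂(0.174) = 0.4390
−0.202·log₂(0.202) = 0.4661
−0.217·log₂(0.217) = 0.4783
−0.175·log₂(0.175) = 0.4401
Sum ≈ 2.3125 → 2.312 bits.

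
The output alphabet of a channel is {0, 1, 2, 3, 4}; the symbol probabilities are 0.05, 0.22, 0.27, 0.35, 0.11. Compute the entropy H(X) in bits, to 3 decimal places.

2.087 bits

H = −Σ pᵢ log₂ pᵢ.
−0.05·log₂(0.05) = 0.2161
−0.22·log₂(0.22) = 0.4806
−0.27·log₂(0.27) = 0.5100
−0.35·log₂(0.35) = 0.5301
−0.11·log₂(0.11) = 0.3503
Sum ≈ 2.0871 → 2.087 bits.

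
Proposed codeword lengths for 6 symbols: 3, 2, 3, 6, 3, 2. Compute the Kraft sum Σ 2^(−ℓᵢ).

0.890625

With common denominator 2^6 = 64: Σ 2^(−ℓᵢ) = 8/64 + 16/64 + 8/64 + 1/64 + 8/64 + 16/64 = 57/64 = 0.890625.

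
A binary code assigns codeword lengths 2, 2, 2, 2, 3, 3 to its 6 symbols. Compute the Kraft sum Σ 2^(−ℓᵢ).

1.25

With common denominator 2^3 = 8: Σ 2^(−ℓᵢ) = 2/8 + 2/8 + 2/8 + 2/8 + 1/8 + 1/8 = 10/8 = 1.25.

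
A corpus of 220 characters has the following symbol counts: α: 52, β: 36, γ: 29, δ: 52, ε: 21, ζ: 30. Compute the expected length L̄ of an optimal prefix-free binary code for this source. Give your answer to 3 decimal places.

2.527 bits/symbol

Probabilities are the counts divided by 220.
Repeatedly combine the two least-probable nodes; the expected code length is the sum of the merged weights.
merge 21/220 + 29/220 → 5/22
merge 3/22 + 9/55 → 3/10
merge 5/22 + 13/55 → 51/110
merge 13/55 + 3/10 → 59/110
merge 51/110 + 59/110 → 1
L = 5/22 + 3/10 + 51/110 + 59/110 + 1 = 139/55 ≈ 2.527 bits/symbol.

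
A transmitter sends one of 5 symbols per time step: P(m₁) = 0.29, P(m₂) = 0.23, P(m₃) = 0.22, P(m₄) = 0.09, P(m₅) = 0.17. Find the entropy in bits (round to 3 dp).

H = −Σ pᵢ log₂ pᵢ.
−0.29·log₂(0.29) = 0.5179
−0.23·log₂(0.23) = 0.4877
−0.22·log₂(0.22) = 0.4806
−0.09·log₂(0.09) = 0.3127
−0.17·log₂(0.17) = 0.4346
Sum ≈ 2.2334 → 2.233 bits.

2.233 bits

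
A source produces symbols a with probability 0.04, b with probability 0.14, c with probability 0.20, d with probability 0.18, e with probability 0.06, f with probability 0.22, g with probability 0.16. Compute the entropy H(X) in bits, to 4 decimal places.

H = −Σ pᵢ log₂ pᵢ.
−0.04·log₂(0.04) = 0.1858
−0.14·log₂(0.14) = 0.3971
−0.20·log₂(0.20) = 0.4644
−0.18·log₂(0.18) = 0.4453
−0.06·log₂(0.06) = 0.2435
−0.22·log₂(0.22) = 0.4806
−0.16·log₂(0.16) = 0.4230
Sum ≈ 2.6397 → 2.6397 bits.

2.6397 bits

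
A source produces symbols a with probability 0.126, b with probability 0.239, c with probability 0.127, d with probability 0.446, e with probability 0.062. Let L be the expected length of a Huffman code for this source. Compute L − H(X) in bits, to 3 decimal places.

Entropy H = −Σ p log₂ p ≈ 2.0164 bits.
Huffman merges: 31/500+63/500→47/250; 127/1000+47/250→63/200; 239/1000+63/200→277/500; 223/500+277/500→1. L = 2057/1000 ≈ 2.0570.
L − H = 2.0570 − 2.0164 = 0.041 bits.

0.041 bits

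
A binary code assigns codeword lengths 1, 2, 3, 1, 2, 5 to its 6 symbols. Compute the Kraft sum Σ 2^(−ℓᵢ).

1.65625

With common denominator 2^5 = 32: Σ 2^(−ℓᵢ) = 16/32 + 8/32 + 4/32 + 16/32 + 8/32 + 1/32 = 53/32 = 1.65625.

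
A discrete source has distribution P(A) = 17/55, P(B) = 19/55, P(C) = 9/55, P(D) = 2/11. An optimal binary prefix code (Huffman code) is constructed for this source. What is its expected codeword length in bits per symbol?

Repeatedly combine the two least-probable nodes; the expected code length is the sum of the merged weights.
merge 9/55 + 2/11 → 19/55
merge 17/55 + 19/55 → 36/55
merge 19/55 + 36/55 → 1
L = 19/55 + 36/55 + 1 = 2 bits/symbol.

2 bits/symbol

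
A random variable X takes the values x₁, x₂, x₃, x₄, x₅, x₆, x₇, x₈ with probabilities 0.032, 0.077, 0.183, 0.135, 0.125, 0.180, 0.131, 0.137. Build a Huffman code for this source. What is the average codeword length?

2.926 bits/symbol

Repeatedly combine the two least-probable nodes; the expected code length is the sum of the merged weights.
merge 4/125 + 77/1000 → 109/1000
merge 109/1000 + 1/8 → 117/500
merge 131/1000 + 27/200 → 133/500
merge 137/1000 + 9/50 → 317/1000
merge 183/1000 + 117/500 → 417/1000
merge 133/500 + 317/1000 → 583/1000
merge 417/1000 + 583/1000 → 1
L = 109/1000 + 117/500 + 133/500 + 317/1000 + 417/1000 + 583/1000 + 1 = 1463/500 = 2.926 bits/symbol.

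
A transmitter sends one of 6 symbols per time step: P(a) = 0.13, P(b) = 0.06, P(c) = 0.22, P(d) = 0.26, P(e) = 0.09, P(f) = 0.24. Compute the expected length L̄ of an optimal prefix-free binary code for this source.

2.43 bits/symbol

Repeatedly combine the two least-probable nodes; the expected code length is the sum of the merged weights.
merge 3/50 + 9/100 → 3/20
merge 13/100 + 3/20 → 7/25
merge 11/50 + 6/25 → 23/50
merge 13/50 + 7/25 → 27/50
merge 23/50 + 27/50 → 1
L = 3/20 + 7/25 + 23/50 + 27/50 + 1 = 243/100 = 2.43 bits/symbol.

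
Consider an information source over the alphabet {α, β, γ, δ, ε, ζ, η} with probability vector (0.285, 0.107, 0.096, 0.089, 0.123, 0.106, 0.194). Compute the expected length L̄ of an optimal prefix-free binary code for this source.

2.706 bits/symbol

Repeatedly combine the two least-probable nodes; the expected code length is the sum of the merged weights.
merge 89/1000 + 12/125 → 37/200
merge 53/500 + 107/1000 → 213/1000
merge 123/1000 + 37/200 → 77/250
merge 97/500 + 213/1000 → 407/1000
merge 57/200 + 77/250 → 593/1000
merge 407/1000 + 593/1000 → 1
L = 37/200 + 213/1000 + 77/250 + 407/1000 + 593/1000 + 1 = 1353/500 = 2.706 bits/symbol.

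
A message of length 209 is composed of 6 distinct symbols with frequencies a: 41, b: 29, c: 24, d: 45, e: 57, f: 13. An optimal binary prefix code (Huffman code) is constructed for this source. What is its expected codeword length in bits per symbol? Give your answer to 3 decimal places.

Probabilities are the counts divided by 209.
Repeatedly combine the two least-probable nodes; the expected code length is the sum of the merged weights.
merge 13/209 + 24/209 → 37/209
merge 29/209 + 37/209 → 6/19
merge 41/209 + 45/209 → 86/209
merge 3/11 + 6/19 → 123/209
merge 86/209 + 123/209 → 1
L = 37/209 + 6/19 + 86/209 + 123/209 + 1 = 521/209 ≈ 2.493 bits/symbol.

2.493 bits/symbol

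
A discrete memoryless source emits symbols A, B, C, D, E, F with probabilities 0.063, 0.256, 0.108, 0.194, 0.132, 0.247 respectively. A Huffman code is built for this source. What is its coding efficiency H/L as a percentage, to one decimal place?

98.8%

Entropy H = −Σ p log₂ p ≈ 2.4442 bits.
Huffman merges: 63/1000+27/250→171/1000; 33/250+171/1000→303/1000; 97/500+247/1000→441/1000; 32/125+303/1000→559/1000; 441/1000+559/1000→1. L = 1237/500 ≈ 2.4740.
Efficiency = H/L = 2.4442/2.4740 = 98.8%.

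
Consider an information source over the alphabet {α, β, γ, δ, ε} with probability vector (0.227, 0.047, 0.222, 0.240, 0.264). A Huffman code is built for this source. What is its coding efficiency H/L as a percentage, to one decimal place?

Entropy H = −Σ p log₂ p ≈ 2.1764 bits.
Huffman merges: 47/1000+111/500→269/1000; 227/1000+6/25→467/1000; 33/125+269/1000→533/1000; 467/1000+533/1000→1. L = 2269/1000 ≈ 2.2690.
Efficiency = H/L = 2.1764/2.2690 = 95.9%.

95.9%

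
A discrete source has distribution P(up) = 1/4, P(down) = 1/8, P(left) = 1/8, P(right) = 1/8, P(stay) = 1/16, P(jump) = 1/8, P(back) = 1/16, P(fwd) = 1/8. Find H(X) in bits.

2.875 bits

Each probability is a power of 1/2, so log₂(1/p) is an integer.
H = Σ p·log₂(1/p) = 1/4·2 + 1/8·3 + 1/8·3 + 1/8·3 + 1/16·4 + 1/8·3 + 1/16·4 + 1/8·3 = 2.875 bits.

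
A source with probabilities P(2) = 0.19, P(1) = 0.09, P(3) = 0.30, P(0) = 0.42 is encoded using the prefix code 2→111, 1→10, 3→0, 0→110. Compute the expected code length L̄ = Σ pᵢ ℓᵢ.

2.31 bits/symbol

L̄ = Σ pᵢ·ℓᵢ = 0.19·3 + 0.09·2 + 0.30·1 + 0.42·3 = 2.31 bits/symbol.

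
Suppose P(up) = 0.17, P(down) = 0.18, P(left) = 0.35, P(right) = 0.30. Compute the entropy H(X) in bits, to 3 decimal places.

1.931 bits

H = −Σ pᵢ log₂ pᵢ.
−0.17·log₂(0.17) = 0.4346
−0.18·log₂(0.18) = 0.4453
−0.35·log₂(0.35) = 0.5301
−0.30·log₂(0.30) = 0.5211
Sum ≈ 1.9311 → 1.931 bits.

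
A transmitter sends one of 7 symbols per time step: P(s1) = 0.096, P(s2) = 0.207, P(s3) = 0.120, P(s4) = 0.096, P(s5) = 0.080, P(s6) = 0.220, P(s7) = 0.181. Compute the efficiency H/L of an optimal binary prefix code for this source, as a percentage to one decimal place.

Entropy H = −Σ p log₂ p ≈ 2.7050 bits.
Huffman merges: 2/25+12/125→22/125; 12/125+3/25→27/125; 22/125+181/1000→357/1000; 207/1000+27/125→423/1000; 11/50+357/1000→577/1000; 423/1000+577/1000→1. L = 2749/1000 ≈ 2.7490.
Efficiency = H/L = 2.7050/2.7490 = 98.4%.

98.4%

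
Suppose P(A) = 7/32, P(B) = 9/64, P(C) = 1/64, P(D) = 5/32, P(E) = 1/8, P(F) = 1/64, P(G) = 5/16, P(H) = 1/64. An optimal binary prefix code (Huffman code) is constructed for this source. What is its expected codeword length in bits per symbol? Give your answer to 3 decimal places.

2.547 bits/symbol

Repeatedly combine the two least-probable nodes; the expected code length is the sum of the merged weights.
merge 1/64 + 1/64 → 1/32
merge 1/64 + 1/32 → 3/64
merge 3/64 + 1/8 → 11/64
merge 9/64 + 5/32 → 19/64
merge 11/64 + 7/32 → 25/64
merge 19/64 + 5/16 → 39/64
merge 25/64 + 39/64 → 1
L = 1/32 + 3/64 + 11/64 + 19/64 + 25/64 + 39/64 + 1 = 163/64 ≈ 2.547 bits/symbol.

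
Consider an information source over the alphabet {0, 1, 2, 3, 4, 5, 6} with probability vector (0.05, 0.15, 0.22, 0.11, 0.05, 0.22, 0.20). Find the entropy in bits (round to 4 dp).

2.6186 bits

H = −Σ pᵢ log₂ pᵢ.
−0.05·log₂(0.05) = 0.2161
−0.15·log₂(0.15) = 0.4105
−0.22·log₂(0.22) = 0.4806
−0.11·log₂(0.11) = 0.3503
−0.05·log₂(0.05) = 0.2161
−0.22·log₂(0.22) = 0.4806
−0.20·log₂(0.20) = 0.4644
Sum ≈ 2.6186 → 2.6186 bits.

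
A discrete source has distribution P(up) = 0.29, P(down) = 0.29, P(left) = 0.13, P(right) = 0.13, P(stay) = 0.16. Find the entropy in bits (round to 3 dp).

H = −Σ pᵢ log₂ pᵢ.
−0.29·log₂(0.29) = 0.5179
−0.29·log₂(0.29) = 0.5179
−0.13·log₂(0.13) = 0.3826
−0.13·log₂(0.13) = 0.3826
−0.16·log₂(0.16) = 0.4230
Sum ≈ 2.2241 → 2.224 bits.

2.224 bits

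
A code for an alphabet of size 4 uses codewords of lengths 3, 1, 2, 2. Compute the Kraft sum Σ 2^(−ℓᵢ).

1.125

With common denominator 2^3 = 8: Σ 2^(−ℓᵢ) = 1/8 + 4/8 + 2/8 + 2/8 = 9/8 = 1.125.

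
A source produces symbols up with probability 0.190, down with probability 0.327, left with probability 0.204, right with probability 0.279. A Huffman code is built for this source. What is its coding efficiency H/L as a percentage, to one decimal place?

Entropy H = −Σ p log₂ p ≈ 1.9642 bits.
Huffman merges: 19/100+51/250→197/500; 279/1000+327/1000→303/500; 197/500+303/500→1. L = 2 ≈ 2.0000.
Efficiency = H/L = 1.9642/2.0000 = 98.2%.

98.2%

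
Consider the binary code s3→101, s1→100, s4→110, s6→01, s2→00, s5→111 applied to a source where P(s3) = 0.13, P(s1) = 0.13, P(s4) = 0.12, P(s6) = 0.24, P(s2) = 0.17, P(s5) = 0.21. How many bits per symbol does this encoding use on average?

2.59 bits/symbol

L̄ = Σ pᵢ·ℓᵢ = 0.13·3 + 0.13·3 + 0.12·3 + 0.24·2 + 0.17·2 + 0.21·3 = 2.59 bits/symbol.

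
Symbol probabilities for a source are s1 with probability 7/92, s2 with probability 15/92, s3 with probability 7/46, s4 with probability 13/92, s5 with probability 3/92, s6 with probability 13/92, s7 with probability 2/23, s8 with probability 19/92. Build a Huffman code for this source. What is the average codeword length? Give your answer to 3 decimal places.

Repeatedly combine the two least-probable nodes; the expected code length is the sum of the merged weights.
merge 3/92 + 7/92 → 5/46
merge 2/23 + 5/46 → 9/46
merge 13/92 + 13/92 → 13/46
merge 7/46 + 15/92 → 29/92
merge 9/46 + 19/92 → 37/92
merge 13/46 + 29/92 → 55/92
merge 37/92 + 55/92 → 1
L = 5/46 + 9/46 + 13/46 + 29/92 + 37/92 + 55/92 + 1 = 267/92 ≈ 2.902 bits/symbol.

2.902 bits/symbol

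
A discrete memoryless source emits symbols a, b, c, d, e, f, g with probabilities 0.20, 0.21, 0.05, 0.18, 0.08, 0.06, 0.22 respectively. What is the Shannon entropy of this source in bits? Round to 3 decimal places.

2.614 bits

H = −Σ pᵢ log₂ pᵢ.
−0.20·log₂(0.20) = 0.4644
−0.21·log₂(0.21) = 0.4728
−0.05·log₂(0.05) = 0.2161
−0.18·log₂(0.18) = 0.4453
−0.08·log₂(0.08) = 0.2915
−0.06·log₂(0.06) = 0.2435
−0.22·log₂(0.22) = 0.4806
Sum ≈ 2.6142 → 2.614 bits.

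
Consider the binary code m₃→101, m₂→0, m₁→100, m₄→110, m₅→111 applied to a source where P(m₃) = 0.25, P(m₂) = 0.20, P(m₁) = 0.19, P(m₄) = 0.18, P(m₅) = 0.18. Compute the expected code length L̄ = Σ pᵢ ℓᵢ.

L̄ = Σ pᵢ·ℓᵢ = 0.25·3 + 0.20·1 + 0.19·3 + 0.18·3 + 0.18·3 = 2.6 bits/symbol.

2.6 bits/symbol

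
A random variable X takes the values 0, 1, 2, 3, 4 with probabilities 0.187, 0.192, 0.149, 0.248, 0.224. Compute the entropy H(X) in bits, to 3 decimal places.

H = −Σ pᵢ log₂ pᵢ.
−0.187·log₂(0.187) = 0.4523
−0.192·log₂(0.192) = 0.4571
−0.149·log₂(0.149) = 0.4092
−0.248·log₂(0.248) = 0.4989
−0.224·log₂(0.224) = 0.4835
Sum ≈ 2.3011 → 2.301 bits.

2.301 bits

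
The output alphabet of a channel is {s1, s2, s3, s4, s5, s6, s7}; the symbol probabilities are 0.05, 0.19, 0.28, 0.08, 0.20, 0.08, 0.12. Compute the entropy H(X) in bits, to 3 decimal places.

H = −Σ pᵢ log₂ pᵢ.
−0.05·log₂(0.05) = 0.2161
−0.19·log₂(0.19) = 0.4552
−0.28·log₂(0.28) = 0.5142
−0.08·log₂(0.08) = 0.2915
−0.20·log₂(0.20) = 0.4644
−0.08·log₂(0.08) = 0.2915
−0.12·log₂(0.12) = 0.3671
Sum ≈ 2.6000 → 2.600 bits.

2.600 bits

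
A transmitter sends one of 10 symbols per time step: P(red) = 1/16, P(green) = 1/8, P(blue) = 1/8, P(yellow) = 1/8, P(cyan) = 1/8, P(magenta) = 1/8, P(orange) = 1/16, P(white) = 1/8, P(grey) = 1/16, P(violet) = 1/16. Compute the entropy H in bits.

Each probability is a power of 1/2, so log₂(1/p) is an integer.
H = Σ p·log₂(1/p) = 1/16·4 + 1/8·3 + 1/8·3 + 1/8·3 + 1/8·3 + 1/8·3 + 1/16·4 + 1/8·3 + 1/16·4 + 1/16·4 = 3.25 bits.

3.25 bits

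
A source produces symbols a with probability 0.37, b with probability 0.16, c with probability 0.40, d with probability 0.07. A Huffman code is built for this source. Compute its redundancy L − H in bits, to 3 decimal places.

Entropy H = −Σ p log₂ p ≈ 1.7511 bits.
Huffman merges: 7/100+4/25→23/100; 23/100+37/100→3/5; 2/5+3/5→1. L = 183/100 ≈ 1.8300.
L − H = 1.8300 − 1.7511 = 0.079 bits.

0.079 bits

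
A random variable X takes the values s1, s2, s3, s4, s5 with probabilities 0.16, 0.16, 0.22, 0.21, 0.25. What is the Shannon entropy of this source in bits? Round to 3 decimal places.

H = −Σ pᵢ log₂ pᵢ.
−0.16·log₂(0.16) = 0.4230
−0.16·log₂(0.16) = 0.4230
−0.22·log₂(0.22) = 0.4806
−0.21·log₂(0.21) = 0.4728
−0.25·log₂(0.25) = 0.5000
Sum ≈ 2.2994 → 2.299 bits.

2.299 bits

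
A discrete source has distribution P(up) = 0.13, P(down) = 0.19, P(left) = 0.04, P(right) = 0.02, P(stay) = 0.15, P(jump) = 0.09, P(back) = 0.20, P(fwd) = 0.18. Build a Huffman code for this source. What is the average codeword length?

Repeatedly combine the two least-probable nodes; the expected code length is the sum of the merged weights.
merge 1/50 + 1/25 → 3/50
merge 3/50 + 9/100 → 3/20
merge 13/100 + 3/20 → 7/25
merge 3/20 + 9/50 → 33/100
merge 19/100 + 1/5 → 39/100
merge 7/25 + 33/100 → 61/100
merge 39/100 + 61/100 → 1
L = 3/50 + 3/20 + 7/25 + 33/100 + 39/100 + 61/100 + 1 = 141/50 = 2.82 bits/symbol.

2.82 bits/symbol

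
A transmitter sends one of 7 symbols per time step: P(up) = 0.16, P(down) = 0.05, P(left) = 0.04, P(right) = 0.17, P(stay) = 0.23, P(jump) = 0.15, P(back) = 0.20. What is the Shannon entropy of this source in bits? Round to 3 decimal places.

H = −Σ pᵢ log₂ pᵢ.
−0.16·log₂(0.16) = 0.4230
−0.05·log₂(0.05) = 0.2161
−0.04·log₂(0.04) = 0.1858
−0.17·log₂(0.17) = 0.4346
−0.23·log₂(0.23) = 0.4877
−0.15·log₂(0.15) = 0.4105
−0.20·log₂(0.20) = 0.4644
Sum ≈ 2.6221 → 2.622 bits.

2.622 bits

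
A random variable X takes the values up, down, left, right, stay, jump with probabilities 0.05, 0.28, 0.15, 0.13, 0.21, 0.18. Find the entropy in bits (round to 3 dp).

H = −Σ pᵢ log₂ pᵢ.
−0.05·log₂(0.05) = 0.2161
−0.28·log₂(0.28) = 0.5142
−0.15·log₂(0.15) = 0.4105
−0.13·log₂(0.13) = 0.3826
−0.21·log₂(0.21) = 0.4728
−0.18·log₂(0.18) = 0.4453
Sum ≈ 2.4416 → 2.442 bits.

2.442 bits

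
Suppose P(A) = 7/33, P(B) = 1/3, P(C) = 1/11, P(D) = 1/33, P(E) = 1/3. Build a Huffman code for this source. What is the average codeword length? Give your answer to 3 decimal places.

Repeatedly combine the two least-probable nodes; the expected code length is the sum of the merged weights.
merge 1/33 + 1/11 → 4/33
merge 4/33 + 7/33 → 1/3
merge 1/3 + 1/3 → 2/3
merge 1/3 + 2/3 → 1
L = 4/33 + 1/3 + 2/3 + 1 = 70/33 ≈ 2.121 bits/symbol.

2.121 bits/symbol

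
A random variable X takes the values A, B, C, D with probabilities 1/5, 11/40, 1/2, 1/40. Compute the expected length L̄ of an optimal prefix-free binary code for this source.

1.725 bits/symbol

Repeatedly combine the two least-probable nodes; the expected code length is the sum of the merged weights.
merge 1/40 + 1/5 → 9/40
merge 9/40 + 11/40 → 1/2
merge 1/2 + 1/2 → 1
L = 9/40 + 1/2 + 1 = 69/40 = 1.725 bits/symbol.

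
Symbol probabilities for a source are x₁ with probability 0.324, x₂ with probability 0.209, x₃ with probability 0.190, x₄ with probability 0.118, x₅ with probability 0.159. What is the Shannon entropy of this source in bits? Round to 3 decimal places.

2.240 bits

H = −Σ pᵢ log₂ pᵢ.
−0.324·log₂(0.324) = 0.5268
−0.209·log₂(0.209) = 0.4720
−0.190·log₂(0.190) = 0.4552
−0.118·log₂(0.118) = 0.3638
−0.159·log₂(0.159) = 0.4218
Sum ≈ 2.2397 → 2.240 bits.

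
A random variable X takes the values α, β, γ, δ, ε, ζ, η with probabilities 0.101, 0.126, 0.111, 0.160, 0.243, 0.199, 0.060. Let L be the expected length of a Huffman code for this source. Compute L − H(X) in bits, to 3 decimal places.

0.030 bits

Entropy H = −Σ p log₂ p ≈ 2.6886 bits.
Huffman merges: 3/50+101/1000→161/1000; 111/1000+63/500→237/1000; 4/25+161/1000→321/1000; 199/1000+237/1000→109/250; 243/1000+321/1000→141/250; 109/250+141/250→1. L = 2719/1000 ≈ 2.7190.
L − H = 2.7190 − 2.6886 = 0.030 bits.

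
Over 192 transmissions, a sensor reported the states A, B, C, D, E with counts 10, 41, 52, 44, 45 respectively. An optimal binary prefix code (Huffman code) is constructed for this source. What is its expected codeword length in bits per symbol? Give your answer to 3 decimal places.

2.266 bits/symbol

Probabilities are the counts divided by 192.
Repeatedly combine the two least-probable nodes; the expected code length is the sum of the merged weights.
merge 5/96 + 41/192 → 17/64
merge 11/48 + 15/64 → 89/192
merge 17/64 + 13/48 → 103/192
merge 89/192 + 103/192 → 1
L = 17/64 + 89/192 + 103/192 + 1 = 145/64 ≈ 2.266 bits/symbol.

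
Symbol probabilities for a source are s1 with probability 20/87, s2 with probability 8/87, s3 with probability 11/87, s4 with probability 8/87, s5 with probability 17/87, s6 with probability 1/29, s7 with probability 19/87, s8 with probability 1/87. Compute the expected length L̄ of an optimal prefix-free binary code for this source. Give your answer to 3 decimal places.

2.736 bits/symbol

Repeatedly combine the two least-probable nodes; the expected code length is the sum of the merged weights.
merge 1/87 + 1/29 → 4/87
merge 4/87 + 8/87 → 4/29
merge 8/87 + 11/87 → 19/87
merge 4/29 + 17/87 → 1/3
merge 19/87 + 19/87 → 38/87
merge 20/87 + 1/3 → 49/87
merge 38/87 + 49/87 → 1
L = 4/87 + 4/29 + 19/87 + 1/3 + 38/87 + 49/87 + 1 = 238/87 ≈ 2.736 bits/symbol.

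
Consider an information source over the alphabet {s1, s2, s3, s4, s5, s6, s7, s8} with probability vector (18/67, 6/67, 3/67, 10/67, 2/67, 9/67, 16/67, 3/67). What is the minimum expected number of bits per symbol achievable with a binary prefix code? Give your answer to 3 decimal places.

Repeatedly combine the two least-probable nodes; the expected code length is the sum of the merged weights.
merge 2/67 + 3/67 → 5/67
merge 3/67 + 5/67 → 8/67
merge 6/67 + 8/67 → 14/67
merge 9/67 + 10/67 → 19/67
merge 14/67 + 16/67 → 30/67
merge 18/67 + 19/67 → 37/67
merge 30/67 + 37/67 → 1
L = 5/67 + 8/67 + 14/67 + 19/67 + 30/67 + 37/67 + 1 = 180/67 ≈ 2.687 bits/symbol.

2.687 bits/symbol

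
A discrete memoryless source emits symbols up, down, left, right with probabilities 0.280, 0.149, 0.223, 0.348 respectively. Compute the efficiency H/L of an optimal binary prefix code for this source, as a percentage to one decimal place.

96.8%

Entropy H = −Σ p log₂ p ≈ 1.9362 bits.
Huffman merges: 149/1000+223/1000→93/250; 7/25+87/250→157/250; 93/250+157/250→1. L = 2 ≈ 2.0000.
Efficiency = H/L = 1.9362/2.0000 = 96.8%.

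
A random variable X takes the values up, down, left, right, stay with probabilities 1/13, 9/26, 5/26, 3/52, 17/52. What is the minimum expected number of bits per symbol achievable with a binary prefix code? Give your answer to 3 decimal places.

Repeatedly combine the two least-probable nodes; the expected code length is the sum of the merged weights.
merge 3/52 + 1/13 → 7/52
merge 7/52 + 5/26 → 17/52
merge 17/52 + 17/52 → 17/26
merge 9/26 + 17/26 → 1
L = 7/52 + 17/52 + 17/26 + 1 = 55/26 ≈ 2.115 bits/symbol.

2.115 bits/symbol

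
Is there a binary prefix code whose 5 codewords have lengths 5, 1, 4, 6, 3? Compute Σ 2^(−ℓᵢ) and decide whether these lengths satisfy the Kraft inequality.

0.734375; yes

With common denominator 2^6 = 64: Σ 2^(−ℓᵢ) = 2/64 + 32/64 + 4/64 + 1/64 + 8/64 = 47/64 = 0.734375.
Kraft's inequality requires Σ ≤ 1; here Σ = 0.734375 ≤ 1, so such a prefix code exists.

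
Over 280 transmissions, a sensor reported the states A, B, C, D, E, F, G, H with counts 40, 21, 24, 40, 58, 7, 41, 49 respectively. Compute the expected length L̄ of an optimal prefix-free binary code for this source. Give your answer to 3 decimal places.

2.893 bits/symbol

Probabilities are the counts divided by 280.
Repeatedly combine the two least-probable nodes; the expected code length is the sum of the merged weights.
merge 1/40 + 3/40 → 1/10
merge 3/35 + 1/10 → 13/70
merge 1/7 + 1/7 → 2/7
merge 41/280 + 7/40 → 9/28
merge 13/70 + 29/140 → 11/28
merge 2/7 + 9/28 → 17/28
merge 11/28 + 17/28 → 1
L = 1/10 + 13/70 + 2/7 + 9/28 + 11/28 + 17/28 + 1 = 81/28 ≈ 2.893 bits/symbol.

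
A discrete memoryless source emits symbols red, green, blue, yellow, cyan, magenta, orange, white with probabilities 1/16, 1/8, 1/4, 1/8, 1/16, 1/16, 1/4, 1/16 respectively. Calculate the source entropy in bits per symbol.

2.75 bits

Each probability is a power of 1/2, so log₂(1/p) is an integer.
H = Σ p·log₂(1/p) = 1/16·4 + 1/8·3 + 1/4·2 + 1/8·3 + 1/16·4 + 1/16·4 + 1/4·2 + 1/16·4 = 2.75 bits.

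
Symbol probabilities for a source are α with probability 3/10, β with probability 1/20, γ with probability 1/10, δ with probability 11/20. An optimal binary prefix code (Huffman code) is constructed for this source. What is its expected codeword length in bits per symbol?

1.6 bits/symbol

Repeatedly combine the two least-probable nodes; the expected code length is the sum of the merged weights.
merge 1/20 + 1/10 → 3/20
merge 3/20 + 3/10 → 9/20
merge 9/20 + 11/20 → 1
L = 3/20 + 9/20 + 1 = 8/5 = 1.6 bits/symbol.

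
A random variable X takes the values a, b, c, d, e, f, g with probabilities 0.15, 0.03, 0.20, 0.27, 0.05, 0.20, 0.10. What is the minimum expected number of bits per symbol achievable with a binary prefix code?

Repeatedly combine the two least-probable nodes; the expected code length is the sum of the merged weights.
merge 3/100 + 1/20 → 2/25
merge 2/25 + 1/10 → 9/50
merge 3/20 + 9/50 → 33/100
merge 1/5 + 1/5 → 2/5
merge 27/100 + 33/100 → 3/5
merge 2/5 + 3/5 → 1
L = 2/25 + 9/50 + 33/100 + 2/5 + 3/5 + 1 = 259/100 = 2.59 bits/symbol.

2.59 bits/symbol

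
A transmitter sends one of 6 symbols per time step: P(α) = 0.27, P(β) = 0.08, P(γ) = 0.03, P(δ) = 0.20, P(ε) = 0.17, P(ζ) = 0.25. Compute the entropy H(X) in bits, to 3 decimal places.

2.352 bits

H = −Σ pᵢ log₂ pᵢ.
−0.27·log₂(0.27) = 0.5100
−0.08·log₂(0.08) = 0.2915
−0.03·log₂(0.03) = 0.1518
−0.20·log₂(0.20) = 0.4644
−0.17·log₂(0.17) = 0.4346
−0.25·log₂(0.25) = 0.5000
Sum ≈ 2.3523 → 2.352 bits.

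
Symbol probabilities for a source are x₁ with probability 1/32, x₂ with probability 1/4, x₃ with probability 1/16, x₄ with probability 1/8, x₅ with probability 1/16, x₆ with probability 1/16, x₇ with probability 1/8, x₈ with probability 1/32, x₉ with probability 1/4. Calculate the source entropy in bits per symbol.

Each probability is a power of 1/2, so log₂(1/p) is an integer.
H = Σ p·log₂(1/p) = 1/32·5 + 1/4·2 + 1/16·4 + 1/8·3 + 1/16·4 + 1/16·4 + 1/8·3 + 1/32·5 + 1/4·2 = 2.8125 bits.

2.8125 bits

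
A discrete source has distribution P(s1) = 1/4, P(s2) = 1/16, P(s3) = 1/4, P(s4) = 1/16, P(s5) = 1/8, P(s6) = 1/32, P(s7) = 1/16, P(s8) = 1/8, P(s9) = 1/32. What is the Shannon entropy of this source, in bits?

Each probability is a power of 1/2, so log₂(1/p) is an integer.
H = Σ p·log₂(1/p) = 1/4·2 + 1/16·4 + 1/4·2 + 1/16·4 + 1/8·3 + 1/32·5 + 1/16·4 + 1/8·3 + 1/32·5 = 2.8125 bits.

2.8125 bits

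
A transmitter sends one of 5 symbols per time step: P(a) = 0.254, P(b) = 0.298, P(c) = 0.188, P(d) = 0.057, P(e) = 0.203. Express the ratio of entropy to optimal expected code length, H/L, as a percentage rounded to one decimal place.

Entropy H = −Σ p log₂ p ≈ 2.1785 bits.
Huffman merges: 57/1000+47/250→49/200; 203/1000+49/200→56/125; 127/500+149/500→69/125; 56/125+69/125→1. L = 449/200 ≈ 2.2450.
Efficiency = H/L = 2.1785/2.2450 = 97.0%.

97.0%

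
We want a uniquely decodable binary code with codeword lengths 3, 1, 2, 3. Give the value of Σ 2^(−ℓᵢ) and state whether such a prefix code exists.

1; yes

With common denominator 2^3 = 8: Σ 2^(−ℓᵢ) = 1/8 + 4/8 + 2/8 + 1/8 = 8/8 = 1.
Kraft's inequality requires Σ ≤ 1; here Σ = 1 ≤ 1, so such a prefix code exists.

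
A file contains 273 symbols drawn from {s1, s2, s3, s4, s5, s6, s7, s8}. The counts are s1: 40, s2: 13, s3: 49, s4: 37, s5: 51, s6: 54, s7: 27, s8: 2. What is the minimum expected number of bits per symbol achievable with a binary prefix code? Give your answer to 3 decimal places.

Probabilities are the counts divided by 273.
Repeatedly combine the two least-probable nodes; the expected code length is the sum of the merged weights.
merge 2/273 + 1/21 → 5/91
merge 5/91 + 9/91 → 2/13
merge 37/273 + 40/273 → 11/39
merge 2/13 + 7/39 → 1/3
merge 17/91 + 18/91 → 5/13
merge 11/39 + 1/3 → 8/13
merge 5/13 + 8/13 → 1
L = 5/91 + 2/13 + 11/39 + 1/3 + 5/13 + 8/13 + 1 = 257/91 ≈ 2.824 bits/symbol.

2.824 bits/symbol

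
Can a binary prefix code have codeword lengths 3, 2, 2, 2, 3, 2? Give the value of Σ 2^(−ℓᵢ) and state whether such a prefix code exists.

With common denominator 2^3 = 8: Σ 2^(−ℓᵢ) = 1/8 + 2/8 + 2/8 + 2/8 + 1/8 + 2/8 = 10/8 = 1.25.
Kraft's inequality requires Σ ≤ 1; here Σ = 1.25 > 1, so no such prefix code exists.

1.25; no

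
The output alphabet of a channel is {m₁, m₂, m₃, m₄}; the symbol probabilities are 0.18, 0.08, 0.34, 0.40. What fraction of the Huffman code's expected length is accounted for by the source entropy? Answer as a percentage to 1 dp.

96.5%

Entropy H = −Σ p log₂ p ≈ 1.7948 bits.
Huffman merges: 2/25+9/50→13/50; 13/50+17/50→3/5; 2/5+3/5→1. L = 93/50 ≈ 1.8600.
Efficiency = H/L = 1.7948/1.8600 = 96.5%.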